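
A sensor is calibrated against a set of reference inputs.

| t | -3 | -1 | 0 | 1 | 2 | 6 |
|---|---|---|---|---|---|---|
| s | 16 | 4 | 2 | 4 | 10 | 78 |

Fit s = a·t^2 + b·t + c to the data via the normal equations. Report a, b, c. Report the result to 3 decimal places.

Entries of AᵀA: Σt^2·t^2 = 1395, Σt^2·t = 197, Σt^2 = 51, Σt·t = 51, Σt = 5, Σ1 = 6.
For Aᵀs: Σt^2·s = 3000, Σt·s = 440, Σs = 114.
So AᵀA·[a, b, c]ᵀ = Aᵀs: [[1395, 197, 51]; [197, 51, 5]; [51, 5, 6]]·[a, b, c]ᵀ = [3000, 440, 114]ᵀ.
Solving the 3×3 system (Gaussian elimination) gives a = 5227/2645, b = 2241/2645, c = 3958/2645.

a = 1.976, b = 0.847, c = 1.496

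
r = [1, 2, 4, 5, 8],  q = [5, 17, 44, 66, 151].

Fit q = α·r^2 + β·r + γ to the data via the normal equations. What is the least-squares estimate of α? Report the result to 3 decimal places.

Forming XᵀX = [[4994, 710, 110]; [710, 110, 20]; [110, 20, 5]] and Xᵀq = [12091, 1753, 283]ᵀ gives XᵀX·[α, β, γ]ᵀ = Xᵀq.
Solving the 3×3 system (Gaussian elimination) gives α = 23/12, β = 69/20, γ = 19/30.

α = 1.917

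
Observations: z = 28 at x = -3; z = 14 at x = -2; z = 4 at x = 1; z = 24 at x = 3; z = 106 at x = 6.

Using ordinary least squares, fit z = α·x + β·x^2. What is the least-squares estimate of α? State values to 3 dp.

Setting ∂/∂α … = 0 gives: 59·α + 209·β = 600;  209·α + 1475·β = 4344.
(Σx·x = 59, Σx·x^2 = 209, Σx^2·x^2 = 1475, Σx·z = 600, Σx^2·z = 4344.)
Eliminating β: 1475·(row 1) − 209·(row 2) gives 43344·α = 1475·600 − 209·4344 = -22896, so α = -159/301.
Then β = (4344 − 209·(-159/301))/1475 = 909/301.

α = -0.528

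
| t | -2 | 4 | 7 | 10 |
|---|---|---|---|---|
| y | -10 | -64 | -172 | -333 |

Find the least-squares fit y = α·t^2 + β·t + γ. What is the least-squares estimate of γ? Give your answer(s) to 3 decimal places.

γ = -4.178

Sums needed: Σt^2·t^2 = 12673, Σt^2·t = 1399, Σt^2 = 169, Σt·t = 169, Σt = 19, Σ1 = 4.
For Mᵀy: Σt^2·y = -42792, Σt·y = -4770, Σy = -579.
Normal equations: [[12673, 1399, 169]; [1399, 169, 19]; [169, 19, 4]]·[α, β, γ]ᵀ = [-42792, -4770, -579]ᵀ.
Row-reducing yields α = -1181/396, β = -6073/1980, γ = -188/45.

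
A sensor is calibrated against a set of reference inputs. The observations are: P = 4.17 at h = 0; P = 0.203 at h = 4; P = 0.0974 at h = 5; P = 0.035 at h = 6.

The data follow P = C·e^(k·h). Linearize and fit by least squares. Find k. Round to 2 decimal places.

k = -0.78

Linearized form: ln P = k·h + ln C. From the 4 transformed points,
AᵀA = [[77.0000, 15.0000]; [15.0000, 4]], rhs = [-38.1373, -5.8480]ᵀ  (here Σh = 15.0000, Σ(h)² = 77.0000, Σln P = -5.8480, Σh·ln P = -38.1373).
Δ = 77.0000·4 − (15.0000)² = 83.0000; k = (-38.1373·4 − 15.0000·-5.8480)/83.0000 = -0.78108, ln C = (77.0000·-5.8480 − 15.0000·-38.1373)/83.0000 = 1.46706.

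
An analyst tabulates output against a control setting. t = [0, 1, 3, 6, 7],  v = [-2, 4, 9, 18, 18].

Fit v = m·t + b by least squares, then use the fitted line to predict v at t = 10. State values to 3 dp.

v̂ = 28.065

Sums needed: Σt·t = 95, Σt = 17, Σ1 = 5.
Moment sums: Σt·v = 265, Σv = 47.
MᵀM·[m, b]ᵀ = Mᵀv becomes [[95, 17]; [17, 5]]·[m, b]ᵀ = [265, 47]ᵀ.
det = 95·5 − 17² = 186.
m = (265·5 − 17·47)/186 = 263/93; b = (95·47 − 17·265)/186 = -20/93.
At t = 10: v̂ = (263/93)·(10) + (-20/93)·(1) = 870/31.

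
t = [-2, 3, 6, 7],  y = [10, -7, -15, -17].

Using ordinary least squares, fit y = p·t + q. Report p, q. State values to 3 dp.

Entries of XᵀX: Σt·t = 98, Σt = 14, Σ1 = 4.
For Xᵀy: Σt·y = -250, Σy = -29.
Normal equations: [[98, 14]; [14, 4]]·[p, q]ᵀ = [-250, -29]ᵀ.
Determinant 98·4 − 14² = 196.
p = ((-250)·4 − 14·(-29))/196 = -297/98; q = (98·(-29) − 14·(-250))/196 = 47/14.

p = -3.031, q = 3.357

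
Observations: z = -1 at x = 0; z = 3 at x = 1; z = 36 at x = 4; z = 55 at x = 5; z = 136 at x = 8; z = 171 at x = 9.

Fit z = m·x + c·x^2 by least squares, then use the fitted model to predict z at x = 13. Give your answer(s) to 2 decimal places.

The normal system MᵀM·[m, c]ᵀ = Mᵀz is [[187, 1431]; [1431, 11539]]·[m, c]ᵀ = [3049, 24509]ᵀ.
Eliminating c: 11539·(row 1) − 1431·(row 2) gives 110032·m = 11539·3049 − 1431·24509 = 110032, so m = 1.
Then c = (24509 − 1431·1)/11539 = 2.
At x = 13: ẑ = (1)·(13) + (2)·(169) = 351.

ẑ = 351.00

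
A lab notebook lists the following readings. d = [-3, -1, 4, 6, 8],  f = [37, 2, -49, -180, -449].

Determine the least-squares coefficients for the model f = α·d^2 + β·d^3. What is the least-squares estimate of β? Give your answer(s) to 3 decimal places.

β = -1.006

Sums needed: Σd^2·d^2 = 5730, Σd^2·d^3 = 41324, Σd^3·d^3 = 313626.
And Σd^2·f = -35665, Σd^3·f = -272905.
Normal equations: [[5730, 41324]; [41324, 313626]]·[α, β]ᵀ = [-35665, -272905]ᵀ.
det = 5730·313626 − 41324² = 89404004.
α = ((-35665)·313626 − 41324·(-272905))/89404004 = 46027465/44702002; β = (5730·(-272905) − 41324·(-35665))/89404004 = -44962595/44702002.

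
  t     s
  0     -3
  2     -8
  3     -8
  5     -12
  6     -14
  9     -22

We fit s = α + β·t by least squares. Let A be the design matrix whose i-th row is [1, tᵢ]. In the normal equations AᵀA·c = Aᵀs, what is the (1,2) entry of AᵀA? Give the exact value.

Row 1 ↔ basis 1, column 2 ↔ basis t, so (AᵀA)_{1,2} = Σᵢ t = (1)·(0) + (1)·(2) + (1)·(3) + (1)·(5) + (1)·(6) + (1)·(9) = 25.

25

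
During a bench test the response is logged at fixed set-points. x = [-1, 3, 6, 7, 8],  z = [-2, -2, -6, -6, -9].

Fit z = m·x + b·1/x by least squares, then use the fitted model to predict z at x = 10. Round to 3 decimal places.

ẑ = -10.359

Entries of AᵀA: Σx·x = 159, Σx·1/x = 5, Σ1/x·1/x = 33161/28224.
Right-hand side: Σx·z = -154, Σ1/x·z = -277/168.
AᵀA·[m, b]ᵀ = Aᵀz becomes [[159, 5]; [5, 33161/28224]]·[m, b]ᵀ = [-154, -277/168]ᵀ.
Eliminating b: (33161/28224)·(row 1) − 5·(row 2) gives (1522333/9408)·m = (33161/28224)·(-154) − 5·(-277/168) = -348151/2016, so m = -4874114/4566999.
Then b = ((-277/168) − 5·(-4874114/4566999))/(33161/28224) = 4777752/1522333.
At x = 10: ẑ = (-4874114/4566999)·(10) + (4777752/1522333)·(1/10) = -236539072/22834995.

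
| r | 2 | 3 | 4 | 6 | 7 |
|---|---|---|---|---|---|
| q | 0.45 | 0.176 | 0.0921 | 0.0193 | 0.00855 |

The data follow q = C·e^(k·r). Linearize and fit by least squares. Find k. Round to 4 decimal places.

k = -0.7787

With ln qᵢ as the transformed response and rᵢ as the regressor:
Σr = 22.0000, Σ(r)² = 114.0000, Σln q = -13.6301, Σr·ln q = -73.3670.
Equations: 114.0000·k + 22.0000·ln C = -73.3670;  22.0000·k + 5·ln C = -13.6301.
Slope k = (n·Σr·ln q − Σr·Σln q)/(n·Σ(r)² − (Σr)²) = (5·-73.3670 − 22.0000·-13.6301)/86.0000 = -0.77875; ln C = (Σln q − k·Σr)/n = 0.70046.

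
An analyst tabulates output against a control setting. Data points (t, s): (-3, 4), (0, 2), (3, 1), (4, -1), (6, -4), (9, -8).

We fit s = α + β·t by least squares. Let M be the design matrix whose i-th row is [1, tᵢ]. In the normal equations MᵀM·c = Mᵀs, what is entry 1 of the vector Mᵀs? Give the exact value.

-6

Entry 1 ↔ basis 1, so (Mᵀs)_{1} = Σᵢ sᵢ = (1)·(4) + (1)·(2) + (1)·(1) + (1)·(-1) + (1)·(-4) + (1)·(-8) = -6.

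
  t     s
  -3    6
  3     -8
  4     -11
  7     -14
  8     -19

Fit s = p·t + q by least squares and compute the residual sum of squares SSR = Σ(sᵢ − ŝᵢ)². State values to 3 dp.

SSR = 7.401

Setting ∂/∂p … = 0 gives: 147·p + 19·q = -336;  19·p + 5·q = -46.
det = 147·5 − 19² = 374.
p = ((-336)·5 − 19·(-46))/374 = -403/187; q = (147·(-46) − 19·(-336))/374 = -189/187.
Residuals: 6/11, -98/187, -256/187, 392/187, -140/187; SSR = 1384/187.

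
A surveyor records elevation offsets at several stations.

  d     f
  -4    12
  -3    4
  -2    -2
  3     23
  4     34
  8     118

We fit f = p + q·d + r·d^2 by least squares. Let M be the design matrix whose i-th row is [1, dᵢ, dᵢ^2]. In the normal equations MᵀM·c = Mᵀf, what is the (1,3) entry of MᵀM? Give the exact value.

118

Row 1 ↔ basis 1, column 3 ↔ basis d^2, so (MᵀM)_{1,3} = Σᵢ d^2 = (1)·(16) + (1)·(9) + (1)·(4) + (1)·(9) + (1)·(16) + (1)·(64) = 118.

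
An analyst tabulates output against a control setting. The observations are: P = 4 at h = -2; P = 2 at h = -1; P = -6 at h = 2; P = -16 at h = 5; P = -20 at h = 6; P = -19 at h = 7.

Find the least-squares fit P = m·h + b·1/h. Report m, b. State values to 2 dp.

With design matrix A, AᵀA = [[119, 6]; [6, 70039/44100]] and AᵀP = [-355, -1706/105]ᵀ.
Δ = 119·(70039/44100) − 6² = 963863/6300.
m = ((-355)·(70039/44100) − 6·(-1706/105))/(963863/6300) = -20564725/6747041; b = (119·(-1706/105) − 6·(-355))/(963863/6300) = 1238160/963863.

m = -3.05, b = 1.28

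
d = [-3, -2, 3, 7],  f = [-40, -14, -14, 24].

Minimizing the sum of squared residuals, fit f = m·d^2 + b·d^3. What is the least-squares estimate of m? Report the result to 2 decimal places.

Setting ∂/∂m … = 0 gives: 2579·m + 16775·b = 634;  16775·m + 119171·b = 9046.
(Σd^2·d^2 = 2579, Σd^2·d^3 = 16775, Σd^3·d^3 = 119171, Σd^2·f = 634, Σd^3·f = 9046.)
Eliminating b: 119171·(row 1) − 16775·(row 2) gives 25941384·m = 119171·634 − 16775·9046 = -76192236, so m = -2116451/720594.
Then b = (9046 − 16775·(-2116451/720594))/119171 = 352619/720594.

m = -2.94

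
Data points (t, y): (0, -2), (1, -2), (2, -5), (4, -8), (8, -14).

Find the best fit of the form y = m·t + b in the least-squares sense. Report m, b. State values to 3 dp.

m = -1.575, b = -1.475

With design matrix M, MᵀM = [[85, 15]; [15, 5]] and Mᵀy = [-156, -31]ᵀ.
det = 85·5 − 15² = 200.
m = ((-156)·5 − 15·(-31))/200 = -63/40; b = (85·(-31) − 15·(-156))/200 = -59/40.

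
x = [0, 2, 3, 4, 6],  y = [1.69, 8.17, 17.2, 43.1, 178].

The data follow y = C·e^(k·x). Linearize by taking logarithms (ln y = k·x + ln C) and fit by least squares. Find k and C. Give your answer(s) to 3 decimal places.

Taking logs, ln y = k·x + ln C, so regress ln y on x.
Sums: Σx = 15.0000, Σ(x)² = 65.0000, Σln y = 14.4154, Σx·ln y = 58.8805.
Normal system: [[65.0000, 15.0000]; [15.0000, 5]]·[k, ln C]ᵀ = [58.8805, 14.4154]ᵀ.
Slope k = (n·Σx·ln y − Σx·Σln y)/(n·Σ(x)² − (Σx)²) = (5·58.8805 − 15.0000·14.4154)/100.0000 = 0.78171; ln C = (Σln y − k·Σx)/n = 0.53795, so C = exp(0.53795) = 1.71249.

k = 0.782, C = 1.712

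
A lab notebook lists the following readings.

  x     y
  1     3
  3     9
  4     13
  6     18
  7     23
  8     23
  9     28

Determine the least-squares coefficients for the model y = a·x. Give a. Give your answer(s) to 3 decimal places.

With design matrix M, MᵀM = [[256]] and Mᵀy = [787]ᵀ.
a = 787/256 = 3.07422.

a = 3.074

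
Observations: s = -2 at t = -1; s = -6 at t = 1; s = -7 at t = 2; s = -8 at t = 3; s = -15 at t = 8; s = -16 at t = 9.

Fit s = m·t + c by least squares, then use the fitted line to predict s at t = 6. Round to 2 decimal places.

With design matrix A, AᵀA = [[160, 22]; [22, 6]] and Aᵀs = [-306, -54]ᵀ.
Determinant 160·6 − 22² = 476.
m = ((-306)·6 − 22·(-54))/476 = -162/119; c = (160·(-54) − 22·(-306))/476 = -477/119.
At t = 6: ŝ = (-162/119)·(6) + (-477/119)·(1) = -207/17.

ŝ = -12.18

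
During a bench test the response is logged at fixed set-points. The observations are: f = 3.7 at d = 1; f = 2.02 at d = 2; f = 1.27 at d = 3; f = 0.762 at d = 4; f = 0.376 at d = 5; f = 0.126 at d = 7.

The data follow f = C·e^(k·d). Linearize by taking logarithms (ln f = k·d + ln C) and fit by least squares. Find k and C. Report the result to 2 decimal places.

k = -0.56, C = 6.57

With ln fᵢ as the transformed response and dᵢ as the regressor:
XᵀX = [[104.0000, 22.0000]; [22.0000, 6]], rhs = [-17.0468, -1.0710]ᵀ  (here Σd = 22.0000, Σ(d)² = 104.0000, Σln f = -1.0710, Σd·ln f = -17.0468).
Slope k = (n·Σd·ln f − Σd·Σln f)/(n·Σ(d)² − (Σd)²) = (6·-17.0468 − 22.0000·-1.0710)/140.0000 = -0.56228; ln C = (Σln f − k·Σd)/n = 1.88318, so C = exp(1.88318) = 6.57439.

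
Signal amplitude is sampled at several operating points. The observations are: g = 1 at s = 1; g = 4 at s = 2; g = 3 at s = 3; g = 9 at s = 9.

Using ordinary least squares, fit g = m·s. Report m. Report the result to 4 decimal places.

m = 1.0421

Entries of XᵀX: Σs·s = 95.
For Xᵀg: Σs·g = 99.
Normal equations: [[95]]·[m]ᵀ = [99]ᵀ.
m = 99/95 = 1.04211.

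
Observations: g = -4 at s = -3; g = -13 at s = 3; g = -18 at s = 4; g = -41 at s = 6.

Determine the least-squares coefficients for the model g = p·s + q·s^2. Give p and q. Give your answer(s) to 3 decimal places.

p = -1.312, q = -0.904

Compute the Gram sums: Σs·s = 70, Σs·s^2 = 280, Σs^2·s^2 = 1714.
Right-hand side: Σs·g = -345, Σs^2·g = -1917.
MᵀM·[p, q]ᵀ = Mᵀg becomes [[70, 280]; [280, 1714]]·[p, q]ᵀ = [-345, -1917]ᵀ.
Eliminating q: 1714·(row 1) − 280·(row 2) gives 41580·p = 1714·(-345) − 280·(-1917) = -54570, so p = -1819/1386.
Then q = ((-1917) − 280·(-1819/1386))/1714 = -179/198.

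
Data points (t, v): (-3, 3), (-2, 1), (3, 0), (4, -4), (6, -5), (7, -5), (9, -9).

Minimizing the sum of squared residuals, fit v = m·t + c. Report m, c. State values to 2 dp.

Compute the Gram sums: Σt·t = 204, Σt = 24, Σ1 = 7.
Right-hand side: Σt·v = -173, Σv = -19.
Δ = 204·7 − 24² = 852.
m = ((-173)·7 − 24·(-19))/852 = -755/852; c = (204·(-19) − 24·(-173))/852 = 23/71.

m = -0.89, c = 0.32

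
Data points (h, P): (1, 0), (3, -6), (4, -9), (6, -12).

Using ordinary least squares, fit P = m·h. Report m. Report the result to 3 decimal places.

Compute the Gram sums: Σh·h = 62.
Right-hand side: Σh·P = -126.
XᵀX·[m]ᵀ = XᵀP becomes [[62]]·[m]ᵀ = [-126]ᵀ.
m = (-126)/62 = -2.03226.

m = -2.032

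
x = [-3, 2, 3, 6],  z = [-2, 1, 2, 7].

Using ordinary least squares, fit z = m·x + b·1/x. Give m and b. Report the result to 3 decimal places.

Sums needed: Σx·x = 58, Σx·1/x = 4, Σ1/x·1/x = 1/2.
For Mᵀz: Σx·z = 56, Σ1/x·z = 3.
Normal equations: [[58, 4]; [4, 1/2]]·[m, b]ᵀ = [56, 3]ᵀ.
det = 58·(1/2) − 4² = 13.
m = (56·(1/2) − 4·3)/13 = 16/13; b = (58·3 − 4·56)/13 = -50/13.

m = 1.231, b = -3.846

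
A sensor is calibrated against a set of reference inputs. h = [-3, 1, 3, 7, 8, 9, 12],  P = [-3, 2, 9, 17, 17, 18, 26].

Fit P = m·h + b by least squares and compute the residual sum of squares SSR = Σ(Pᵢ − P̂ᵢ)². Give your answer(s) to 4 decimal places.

Sums needed: Σh·h = 357, Σh = 37, Σ1 = 7.
And Σh·P = 767, ΣP = 86.
XᵀX·[m, b]ᵀ = XᵀP becomes [[357, 37]; [37, 7]]·[m, b]ᵀ = [767, 86]ᵀ.
Determinant 357·7 − 37² = 1130.
m = (767·7 − 37·86)/1130 = 2187/1130; b = (357·86 − 37·767)/1130 = 2323/1130.
Residuals: 424/565, -225/113, 643/565, 789/565, -609/1130, -833/565, 813/1130; SSR = 12153/1130.

SSR = 10.7549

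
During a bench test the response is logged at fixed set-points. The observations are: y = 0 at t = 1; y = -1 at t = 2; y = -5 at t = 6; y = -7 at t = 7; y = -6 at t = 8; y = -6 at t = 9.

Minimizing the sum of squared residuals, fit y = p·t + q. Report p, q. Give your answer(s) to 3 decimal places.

p = -0.850, q = 0.511

MᵀM·[p, q]ᵀ = Mᵀy reads: 235·p + 33·q = -183;  33·p + 6·q = -25.
Eliminating q: 6·(row 1) − 33·(row 2) gives 321·p = 6·(-183) − 33·(-25) = -273, so p = -91/107.
Then q = ((-25) − 33·(-91/107))/6 = 164/321.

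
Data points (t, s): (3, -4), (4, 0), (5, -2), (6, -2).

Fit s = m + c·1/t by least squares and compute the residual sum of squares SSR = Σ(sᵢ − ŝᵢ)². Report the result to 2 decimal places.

From the data, Σ1 = 4, Σ1/t = 19/20, Σ1/t·1/t = 869/3600.
And Σs = -8, Σ1/t·s = -31/15.
Normal equations: [[4, 19/20]; [19/20, 869/3600]]·[m, c]ᵀ = [-8, -31/15]ᵀ.
det = 4·(869/3600) − (19/20)² = 227/3600.
m = ((-8)·(869/3600) − (19/20)·(-31/15))/(227/3600) = 116/227; c = (4·(-31/15) − (19/20)·(-8))/(227/3600) = -2400/227.
Residuals: -224/227, 484/227, -90/227, -170/227; SSR = 1416/227.

SSR = 6.24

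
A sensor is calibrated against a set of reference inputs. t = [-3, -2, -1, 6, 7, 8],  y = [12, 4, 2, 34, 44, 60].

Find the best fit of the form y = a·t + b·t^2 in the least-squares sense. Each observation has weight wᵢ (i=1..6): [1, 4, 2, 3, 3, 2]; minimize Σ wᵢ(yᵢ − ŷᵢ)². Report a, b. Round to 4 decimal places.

a = -0.4125, b = 0.9822

Sums needed: Σwᵢ·t·t = 410, Σwᵢ·t·t^2 = 2640, Σwᵢ·t^2·t^2 = 19430.
Moment sums: Σwᵢ·t·y = 2424, Σwᵢ·t^2·y = 17996.
AᵀWA·[a, b]ᵀ = AᵀWy becomes [[410, 2640]; [2640, 19430]]·[a, b]ᵀ = [2424, 17996]ᵀ.
Eliminating b: 19430·(row 1) − 2640·(row 2) gives 996700·a = 19430·2424 − 2640·17996 = -411120, so a = -20556/49835.
Then b = (17996 − 2640·(-20556/49835))/19430 = 9790/9967.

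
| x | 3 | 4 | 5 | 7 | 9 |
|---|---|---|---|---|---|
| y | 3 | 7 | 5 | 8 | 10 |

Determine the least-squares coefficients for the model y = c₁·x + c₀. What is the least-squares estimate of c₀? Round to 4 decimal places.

Setting ∂/∂c₁ … = 0 gives: 180·c₁ + 28·c₀ = 208;  28·c₁ + 5·c₀ = 33.
Eliminating c₀: 5·(row 1) − 28·(row 2) gives 116·c₁ = 5·208 − 28·33 = 116, so c₁ = 1.
Then c₀ = (33 − 28·1)/5 = 1.

c₀ = 1.0000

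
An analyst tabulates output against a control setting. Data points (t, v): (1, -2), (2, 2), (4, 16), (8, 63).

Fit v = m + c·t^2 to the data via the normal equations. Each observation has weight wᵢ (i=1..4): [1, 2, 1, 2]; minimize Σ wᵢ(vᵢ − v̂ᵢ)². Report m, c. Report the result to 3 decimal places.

m = -1.959, c = 1.018

With design matrix M, MᵀWM = [[6, 153]; [153, 8481]] and MᵀWv = [144, 8334]ᵀ.
Eliminating c: 8481·(row 1) − 153·(row 2) gives 27477·m = 8481·144 − 153·8334 = -53838, so m = -5982/3053.
Then c = (8334 − 153·(-5982/3053))/8481 = 3108/3053.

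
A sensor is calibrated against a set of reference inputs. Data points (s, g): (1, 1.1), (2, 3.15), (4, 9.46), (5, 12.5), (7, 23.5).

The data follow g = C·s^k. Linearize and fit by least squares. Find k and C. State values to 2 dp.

Let Y = ln g. Fitting Y = k·ln s + ln C by least squares:
XᵀX = [[8.7791, 5.6348]; [5.6348, 5]], rhs = [14.1187, 9.1725]ᵀ  (here Σln s = 5.6348, Σ(ln s)² = 8.7791, Σln g = 9.1725, Σln s·ln g = 14.1187).
Solving (det = 12.1448): k = 1.55690, ln C = 0.07994, so C = exp(0.07994) = 1.08323.

k = 1.56, C = 1.08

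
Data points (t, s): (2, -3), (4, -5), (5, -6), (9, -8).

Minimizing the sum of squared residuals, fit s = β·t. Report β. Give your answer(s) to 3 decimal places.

From the data, Σt·t = 126.
For Mᵀs: Σt·s = -128.
MᵀM·[β]ᵀ = Mᵀs becomes [[126]]·[β]ᵀ = [-128]ᵀ.
β = (-128)/126 = -1.01587.

β = -1.016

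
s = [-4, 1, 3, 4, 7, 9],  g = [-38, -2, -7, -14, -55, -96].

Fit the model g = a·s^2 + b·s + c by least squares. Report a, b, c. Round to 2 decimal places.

a = -1.48, b = 2.93, c = -2.75

Forming XᵀX = [[9556, 1100, 172]; [1100, 172, 20]; [172, 20, 6]] and Xᵀg = [-11368, -1176, -212]ᵀ gives XᵀX·[a, b, c]ᵀ = Xᵀg.
Solving the 3×3 system (Gaussian elimination) gives a = -368/249, b = 57712/19671, c = -18006/6557.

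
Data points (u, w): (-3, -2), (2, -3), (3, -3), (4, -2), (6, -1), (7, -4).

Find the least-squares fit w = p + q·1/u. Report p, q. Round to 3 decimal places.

Compute the Gram sums: Σ1 = 6, Σ1/u = 89/84, Σ1/u·1/u = 457/784.
And Σw = -15, Σ1/u·w = -43/14.
MᵀM·[p, q]ᵀ = Mᵀw becomes [[6, 89/84]; [89/84, 457/784]]·[p, q]ᵀ = [-15, -43/14]ᵀ.
Eliminating q: (457/784)·(row 1) − (89/84)·(row 2) gives (16757/7056)·p = (457/784)·(-15) − (89/84)·(-43/14) = -12911/2352, so p = -38733/16757.
Then q = ((-43/14) − (89/84)·(-38733/16757))/(457/784) = -17892/16757.

p = -2.311, q = -1.068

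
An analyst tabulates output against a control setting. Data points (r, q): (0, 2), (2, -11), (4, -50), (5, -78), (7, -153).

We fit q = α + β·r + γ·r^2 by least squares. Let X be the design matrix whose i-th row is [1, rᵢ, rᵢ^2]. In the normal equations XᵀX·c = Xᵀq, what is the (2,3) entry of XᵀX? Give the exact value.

Row 2 ↔ basis r, column 3 ↔ basis r^2, so (XᵀX)_{2,3} = Σᵢ (r)·(r^2) = (0)·(0) + (2)·(4) + (4)·(16) + (5)·(25) + (7)·(49) = 540.

540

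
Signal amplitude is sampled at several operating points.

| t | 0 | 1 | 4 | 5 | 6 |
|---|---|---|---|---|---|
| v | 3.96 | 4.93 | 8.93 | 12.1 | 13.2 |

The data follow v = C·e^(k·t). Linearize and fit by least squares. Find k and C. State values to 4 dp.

Linearized form: ln v = k·t + ln C. From the 5 transformed points,
Sums: Σt = 16.0000, Σ(t)² = 78.0000, Σln v = 10.2344, Σt·ln v = 38.3003.
Normal system: [[78.0000, 16.0000]; [16.0000, 5]]·[k, ln C]ᵀ = [38.3003, 10.2344]ᵀ.
Solving (det = 134.0000): k = 0.20710, ln C = 1.38418, so C = exp(1.38418) = 3.99154.

k = 0.2071, C = 3.9915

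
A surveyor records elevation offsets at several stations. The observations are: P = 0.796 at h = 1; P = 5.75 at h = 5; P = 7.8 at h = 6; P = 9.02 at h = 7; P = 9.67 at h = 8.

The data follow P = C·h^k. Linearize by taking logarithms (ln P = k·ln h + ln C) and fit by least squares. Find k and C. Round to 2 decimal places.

k = 1.23, C = 0.80

Taking logs, ln P = k·ln h + ln C, so regress ln P on ln h.
Sums: Σln h = 7.4265, Σ(ln h)² = 13.9113, Σln P = 8.0436, Σln h·ln P = 15.4940.
Normal system: [[13.9113, 7.4265]; [7.4265, 5]]·[k, ln C]ᵀ = [15.4940, 8.0436]ᵀ.
Δ = 13.9113·5 − (7.4265)² = 14.4030; k = (15.4940·5 − 7.4265·8.0436)/14.4030 = 1.23122, ln C = (13.9113·8.0436 − 7.4265·15.4940)/14.4030 = -0.22001, so C = exp(-0.22001) = 0.80251.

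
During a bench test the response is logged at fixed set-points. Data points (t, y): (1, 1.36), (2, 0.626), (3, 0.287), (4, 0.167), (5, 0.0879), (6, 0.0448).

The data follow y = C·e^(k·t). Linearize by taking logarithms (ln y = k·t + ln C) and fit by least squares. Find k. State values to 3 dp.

Taking logs, ln y = k·t + ln C, so regress ln y on t.
XᵀX = [[91.0000, 21.0000]; [21.0000, 6]], rhs = [-42.3243, -8.7361]ᵀ  (here Σt = 21.0000, Σ(t)² = 91.0000, Σln y = -8.7361, Σt·ln y = -42.3243).
Solving (det = 105.0000): k = -0.67132, ln C = 0.89360.

k = -0.671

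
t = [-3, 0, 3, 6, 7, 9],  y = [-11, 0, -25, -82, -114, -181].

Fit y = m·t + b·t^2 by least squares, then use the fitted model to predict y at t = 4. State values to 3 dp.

Compute the Gram sums: Σt·t = 184, Σt·t^2 = 1288, Σt^2·t^2 = 10420.
Right-hand side: Σt·y = -2961, Σt^2·y = -23523.
Normal equations: [[184, 1288]; [1288, 10420]]·[m, b]ᵀ = [-2961, -23523]ᵀ.
Determinant 184·10420 − 1288² = 258336.
m = ((-2961)·10420 − 1288·(-23523))/258336 = -46333/21528; b = (184·(-23523) − 1288·(-2961))/258336 = -233/117.
At t = 4: ŷ = (-46333/21528)·(4) + (-233/117)·(16) = -72607/1794.

ŷ = -40.472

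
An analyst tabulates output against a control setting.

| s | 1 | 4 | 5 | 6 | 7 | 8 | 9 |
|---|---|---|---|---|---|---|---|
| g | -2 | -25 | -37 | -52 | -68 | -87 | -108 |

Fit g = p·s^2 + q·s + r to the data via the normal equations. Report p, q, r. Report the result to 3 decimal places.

MᵀM·[p, q, r]ᵀ = Mᵀg reads: 15236·p + 1990·q + 272·r = -20847;  1990·p + 272·q + 40·r = -2743;  272·p + 40·q + 7·r = -379.
Inverting the 3×3 Gram matrix, [p, q, r]ᵀ = [-49901/44898, -96167/44898, 9605/7483]ᵀ.

p = -1.111, q = -2.142, r = 1.284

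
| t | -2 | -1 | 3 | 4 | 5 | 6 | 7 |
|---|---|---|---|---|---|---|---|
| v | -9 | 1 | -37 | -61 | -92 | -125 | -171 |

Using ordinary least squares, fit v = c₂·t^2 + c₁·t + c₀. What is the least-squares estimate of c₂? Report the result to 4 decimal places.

c₂ = -3.0757

Compute the Gram sums: Σt^2·t^2 = 4676, Σt^2·t = 766, Σt^2 = 140, Σt·t = 140, Σt = 22, Σ1 = 7.
Moment sums: Σt^2·v = -16523, Σt·v = -2745, Σv = -494.
Normal equations: [[4676, 766, 140]; [766, 140, 22]; [140, 22, 7]]·[c₂, c₁, c₀]ᵀ = [-16523, -2745, -494]ᵀ.
Inverting the 3×3 Gram matrix, [c₂, c₁, c₀]ᵀ = [-286903/93282, -35689/13326, -9971/15547]ᵀ.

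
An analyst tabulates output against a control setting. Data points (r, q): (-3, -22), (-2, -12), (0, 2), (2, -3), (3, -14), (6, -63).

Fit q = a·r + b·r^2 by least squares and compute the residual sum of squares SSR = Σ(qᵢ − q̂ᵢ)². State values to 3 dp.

With design matrix A, AᵀA = [[62, 216]; [216, 1490]] and Aᵀq = [-336, -2652]ᵀ.
det = 62·1490 − 216² = 45724.
a = ((-336)·1490 − 216·(-2652))/45724 = 18048/11431; b = (62·(-2652) − 216·(-336))/45724 = -22962/11431.
Residuals: 9320/11431, -9228/11431, 2, 933/497, -7520/11431, -1809/11431; SSR = 106290/11431.

SSR = 9.298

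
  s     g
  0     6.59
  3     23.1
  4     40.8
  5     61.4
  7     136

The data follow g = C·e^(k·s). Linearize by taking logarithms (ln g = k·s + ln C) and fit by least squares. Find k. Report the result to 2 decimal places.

k = 0.44

Linearized form: ln g = k·s + ln C. From the 5 transformed points,
Σs = 19.0000, Σ(s)² = 99.0000, Σln g = 17.7641, Σs·ln g = 79.2299.
Normal system: [[99.0000, 19.0000]; [19.0000, 5]]·[k, ln C]ᵀ = [79.2299, 17.7641]ᵀ.
Solving (det = 134.0000): k = 0.43754, ln C = 1.89016.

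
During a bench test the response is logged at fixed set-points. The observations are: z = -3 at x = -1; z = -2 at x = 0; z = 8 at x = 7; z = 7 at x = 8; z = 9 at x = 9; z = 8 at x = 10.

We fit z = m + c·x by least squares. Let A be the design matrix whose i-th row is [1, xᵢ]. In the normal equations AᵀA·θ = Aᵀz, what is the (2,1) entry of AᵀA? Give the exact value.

33

Row 2 ↔ basis x, column 1 ↔ basis 1, so (AᵀA)_{2,1} = Σᵢ x = (-1)·(1) + (0)·(1) + (7)·(1) + (8)·(1) + (9)·(1) + (10)·(1) = 33.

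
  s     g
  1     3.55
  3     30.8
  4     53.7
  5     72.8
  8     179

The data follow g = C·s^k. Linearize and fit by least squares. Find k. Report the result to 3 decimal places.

Taking logs, ln g = k·ln s + ln C, so regress ln g on ln s.
AᵀA = [[10.0431, 6.1738]; [6.1738, 5]], rhs = [26.9754, 18.1530]ᵀ  (here Σln s = 6.1738, Σ(ln s)² = 10.0431, Σln g = 18.1530, Σln s·ln g = 26.9754).
Δ = 10.0431·5 − (6.1738)² = 12.1000; k = (26.9754·5 − 6.1738·18.1530)/12.1000 = 1.88465, ln C = (10.0431·18.1530 − 6.1738·26.9754)/12.1000 = 1.30351.

k = 1.885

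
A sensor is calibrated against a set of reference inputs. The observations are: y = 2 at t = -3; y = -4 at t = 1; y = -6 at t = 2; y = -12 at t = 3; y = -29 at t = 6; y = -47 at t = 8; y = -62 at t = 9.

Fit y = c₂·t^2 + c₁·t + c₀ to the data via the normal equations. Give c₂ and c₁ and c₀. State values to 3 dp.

c₂ = -0.507, c₁ = -2.049, c₀ = -0.188

Entries of AᵀA: Σt^2·t^2 = 12132, Σt^2·t = 1466, Σt^2 = 204, Σt·t = 204, Σt = 26, Σ1 = 7.
Right-hand side: Σt^2·y = -9192, Σt·y = -1166, Σy = -158.
Normal equations: [[12132, 1466, 204]; [1466, 204, 26]; [204, 26, 7]]·[c₂, c₁, c₀]ᵀ = [-9192, -1166, -158]ᵀ.
Row-reducing yields c₂ = -144589/285209, c₁ = -584262/285209, c₀ = -53722/285209.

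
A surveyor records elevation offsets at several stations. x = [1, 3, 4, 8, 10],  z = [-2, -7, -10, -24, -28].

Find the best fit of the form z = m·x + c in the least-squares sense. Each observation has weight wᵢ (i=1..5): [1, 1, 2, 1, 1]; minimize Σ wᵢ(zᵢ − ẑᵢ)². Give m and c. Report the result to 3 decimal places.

Setting ∂/∂m … = 0 gives: 206·m + 30·c = -575;  30·m + 6·c = -81.
(Σwᵢ·x·x = 206, Σwᵢ·x = 30, Σwᵢ·1 = 6, Σwᵢ·x·z = -575, Σwᵢ·z = -81.)
Determinant 206·6 − 30² = 336.
m = ((-575)·6 − 30·(-81))/336 = -85/28; c = (206·(-81) − 30·(-575))/336 = 47/28.

m = -3.036, c = 1.679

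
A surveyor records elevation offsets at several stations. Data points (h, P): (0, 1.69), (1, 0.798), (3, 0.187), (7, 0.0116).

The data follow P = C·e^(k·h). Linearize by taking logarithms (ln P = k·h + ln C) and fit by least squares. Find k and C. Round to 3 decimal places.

k = -0.710, C = 1.638

Linearized form: ln P = k·h + ln C. From the 4 transformed points,
AᵀA = [[59.0000, 11.0000]; [11.0000, 4]], rhs = [-36.4528, -5.8343]ᵀ  (here Σh = 11.0000, Σ(h)² = 59.0000, Σln P = -5.8343, Σh·ln P = -36.4528).
Δ = 59.0000·4 − (11.0000)² = 115.0000; k = (-36.4528·4 − 11.0000·-5.8343)/115.0000 = -0.70986, ln C = (59.0000·-5.8343 − 11.0000·-36.4528)/115.0000 = 0.49354, so C = exp(0.49354) = 1.63810.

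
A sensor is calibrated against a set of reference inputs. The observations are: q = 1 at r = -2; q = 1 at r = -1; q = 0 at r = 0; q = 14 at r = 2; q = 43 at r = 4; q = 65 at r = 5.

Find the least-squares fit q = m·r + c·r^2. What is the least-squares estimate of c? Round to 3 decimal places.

MᵀM·[m, c]ᵀ = Mᵀq reads: 50·m + 188·c = 522;  188·m + 914·c = 2374.
(Σr·r = 50, Σr·r^2 = 188, Σr^2·r^2 = 914, Σr·q = 522, Σr^2·q = 2374.)
det = 50·914 − 188² = 10356.
m = (522·914 − 188·2374)/10356 = 7699/2589; c = (50·2374 − 188·522)/10356 = 5141/2589.

c = 1.986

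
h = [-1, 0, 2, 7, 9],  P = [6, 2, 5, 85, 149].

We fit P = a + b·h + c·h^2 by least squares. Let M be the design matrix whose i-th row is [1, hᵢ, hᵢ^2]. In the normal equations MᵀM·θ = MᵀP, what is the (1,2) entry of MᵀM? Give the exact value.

Row 1 ↔ basis 1, column 2 ↔ basis h, so (MᵀM)_{1,2} = Σᵢ h = (1)·(-1) + (1)·(0) + (1)·(2) + (1)·(7) + (1)·(9) = 17.

17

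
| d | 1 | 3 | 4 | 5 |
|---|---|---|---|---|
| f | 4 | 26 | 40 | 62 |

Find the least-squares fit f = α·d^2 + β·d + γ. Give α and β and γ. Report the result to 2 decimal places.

From the data, Σd^2·d^2 = 963, Σd^2·d = 217, Σd^2 = 51, Σd·d = 51, Σd = 13, Σ1 = 4.
Right-hand side: Σd^2·f = 2428, Σd·f = 552, Σf = 132.
Normal equations: [[963, 217, 51]; [217, 51, 13]; [51, 13, 4]]·[α, β, γ]ᵀ = [2428, 552, 132]ᵀ.
Row-reducing yields α = 43/22, β = 287/110, γ = -2/5.

α = 1.95, β = 2.61, γ = -0.40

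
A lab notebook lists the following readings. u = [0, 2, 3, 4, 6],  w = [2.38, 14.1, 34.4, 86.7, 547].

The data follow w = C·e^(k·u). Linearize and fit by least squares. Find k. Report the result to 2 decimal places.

With ln wᵢ as the transformed response and uᵢ as the regressor:
Over the data: Σu = 15.0000, Σ(u)² = 65.0000, Σln w = 17.8182, Σu·ln w = 71.5830.
Normal system: [[65.0000, 15.0000]; [15.0000, 5]]·[k, ln C]ᵀ = [71.5830, 17.8182]ᵀ.
Solving (det = 100.0000): k = 0.90642, ln C = 0.84440.

k = 0.91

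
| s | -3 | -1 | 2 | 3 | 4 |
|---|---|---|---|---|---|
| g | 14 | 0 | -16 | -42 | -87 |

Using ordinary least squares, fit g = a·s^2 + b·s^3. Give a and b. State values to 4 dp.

MᵀM·[a, b]ᵀ = Mᵀg reads: 435·a + 1055·b = -1708;  1055·a + 5619·b = -7208.
(Σs^2·s^2 = 435, Σs^2·s^3 = 1055, Σs^3·s^3 = 5619, Σs^2·g = -1708, Σs^3·g = -7208.)
Determinant 435·5619 − 1055² = 1331240.
a = ((-1708)·5619 − 1055·(-7208))/1331240 = -21661/14470; b = (435·(-7208) − 1055·(-1708))/1331240 = -2899/2894.

a = -1.4970, b = -1.0017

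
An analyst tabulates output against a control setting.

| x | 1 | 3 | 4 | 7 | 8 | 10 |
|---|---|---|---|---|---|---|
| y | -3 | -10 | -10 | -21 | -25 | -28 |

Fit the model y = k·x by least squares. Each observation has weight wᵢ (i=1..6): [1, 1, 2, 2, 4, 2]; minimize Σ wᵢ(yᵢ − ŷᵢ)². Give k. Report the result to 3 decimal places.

Normal-equation sums: Σwᵢ·x·x = 596.
Right-hand side: Σwᵢ·x·y = -1767.
MᵀWM·[k]ᵀ = MᵀWy becomes [[596]]·[k]ᵀ = [-1767]ᵀ.
Hence k = -1767 / 596 ≈ -2.96477.

k = -2.965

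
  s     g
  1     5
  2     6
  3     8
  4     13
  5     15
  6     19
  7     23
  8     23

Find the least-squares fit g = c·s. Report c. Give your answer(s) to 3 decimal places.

c = 3.074

Compute the Gram sums: Σs·s = 204.
For Aᵀg: Σs·g = 627.
AᵀA·[c]ᵀ = Aᵀg becomes [[204]]·[c]ᵀ = [627]ᵀ.
c = 627/204 = 3.07353.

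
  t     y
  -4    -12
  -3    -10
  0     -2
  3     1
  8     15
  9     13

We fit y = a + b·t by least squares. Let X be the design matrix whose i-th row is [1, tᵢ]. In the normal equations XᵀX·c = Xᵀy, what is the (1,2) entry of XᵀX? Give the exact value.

Row 1 ↔ basis 1, column 2 ↔ basis t, so (XᵀX)_{1,2} = Σᵢ t = (1)·(-4) + (1)·(-3) + (1)·(0) + (1)·(3) + (1)·(8) + (1)·(9) = 13.

13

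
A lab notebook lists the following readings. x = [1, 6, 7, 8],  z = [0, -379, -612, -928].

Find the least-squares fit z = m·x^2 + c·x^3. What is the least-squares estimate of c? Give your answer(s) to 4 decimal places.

The normal equations are: 7794·m + 57352·c = -103024;  57352·m + 426450·c = -766916.
Eliminating c: 426450·(row 1) − 57352·(row 2) gives 34499396·m = 426450·(-103024) − 57352·(-766916) = 49581632, so m = 12395408/8624849.
Then c = ((-766916) − 57352·(12395408/8624849))/426450 = -17177714/8624849.

c = -1.9917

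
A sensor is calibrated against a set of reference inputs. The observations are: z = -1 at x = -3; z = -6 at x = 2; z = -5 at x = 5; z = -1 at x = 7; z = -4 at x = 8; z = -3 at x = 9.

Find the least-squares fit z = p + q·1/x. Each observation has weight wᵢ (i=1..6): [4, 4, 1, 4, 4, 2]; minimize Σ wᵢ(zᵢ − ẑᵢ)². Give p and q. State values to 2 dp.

The normal system MᵀWM·[p, q]ᵀ = MᵀWz is [[19, 1361/630]; [1361/630, 2624729/1587600]]·[p, q]ᵀ = [-59, -313/21]ᵀ.
Determinant 19·(2624729/1587600) − (1361/630)² = 42460567/1587600.
p = ((-59)·(2624729/1587600) − (1361/630)·(-313/21))/(42460567/1587600) = -103739851/42460567; q = (19·(-313/21) − (1361/630)·(-59))/(42460567/1587600) = -247239720/42460567.

p = -2.44, q = -5.82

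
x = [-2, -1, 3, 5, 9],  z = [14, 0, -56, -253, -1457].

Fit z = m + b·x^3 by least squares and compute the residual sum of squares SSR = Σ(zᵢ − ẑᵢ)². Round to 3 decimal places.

From the data, Σ1 = 5, Σx^3 = 872, Σx^3·x^3 = 547860.
For Mᵀz: Σz = -1752, Σx^3·z = -1095402.
Δ = 5·547860 − 872² = 1978916.
m = ((-1752)·547860 − 872·(-1095402))/1978916 = -1165044/494729; b = (5·(-1095402) − 872·(-1752))/1978916 = -1974633/989458.
Residuals: 192718/494729, 355455/989458, 235531/989458, -1173661/989458, 197239/989458; SSR = 882689/494729.

SSR = 1.784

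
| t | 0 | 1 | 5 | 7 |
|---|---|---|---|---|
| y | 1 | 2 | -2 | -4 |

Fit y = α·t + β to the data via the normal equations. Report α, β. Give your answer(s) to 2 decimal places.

The normal equations are: 75·α + 13·β = -36;  13·α + 4·β = -3.
(Σt·t = 75, Σt = 13, Σ1 = 4, Σt·y = -36, Σy = -3.)
det = 75·4 − 13² = 131.
α = ((-36)·4 − 13·(-3))/131 = -105/131; β = (75·(-3) − 13·(-36))/131 = 243/131.

α = -0.80, β = 1.85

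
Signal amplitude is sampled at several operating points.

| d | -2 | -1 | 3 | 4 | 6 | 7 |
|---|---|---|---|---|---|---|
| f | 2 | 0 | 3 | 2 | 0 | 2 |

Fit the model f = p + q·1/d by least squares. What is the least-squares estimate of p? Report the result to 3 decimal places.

From the data, Σ1 = 6, Σ1/d = -17/28, Σ1/d·1/d = 10385/7056.
And Σf = 9, Σ1/d·f = 11/14.
XᵀX·[p, q]ᵀ = Xᵀf becomes [[6, -17/28]; [-17/28, 10385/7056]]·[p, q]ᵀ = [9, 11/14]ᵀ.
det = 6·(10385/7056) − (-17/28)² = 19903/2352.
p = (9·(10385/7056) − (-17/28)·(11/14))/(19903/2352) = 32277/19903; q = (6·(11/14) − (-17/28)·9)/(19903/2352) = 23940/19903.

p = 1.622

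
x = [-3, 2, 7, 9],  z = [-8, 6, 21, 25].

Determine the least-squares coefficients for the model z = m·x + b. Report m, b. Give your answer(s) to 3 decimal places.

The normal equations are: 143·m + 15·b = 408;  15·m + 4·b = 44.
Eliminating b: 4·(row 1) − 15·(row 2) gives 347·m = 4·408 − 15·44 = 972, so m = 972/347.
Then b = (44 − 15·(972/347))/4 = 172/347.

m = 2.801, b = 0.496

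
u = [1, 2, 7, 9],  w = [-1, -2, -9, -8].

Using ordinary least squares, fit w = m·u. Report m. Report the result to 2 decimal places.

With design matrix M, MᵀM = [[135]] and Mᵀw = [-140]ᵀ.
m = (-140)/135 = -1.03704.

m = -1.04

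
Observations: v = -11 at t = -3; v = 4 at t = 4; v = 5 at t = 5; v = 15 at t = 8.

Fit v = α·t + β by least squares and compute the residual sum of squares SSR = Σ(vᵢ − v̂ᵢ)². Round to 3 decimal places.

XᵀX·[α, β]ᵀ = Xᵀv reads: 114·α + 14·β = 194;  14·α + 4·β = 13.
det = 114·4 − 14² = 260.
α = (194·4 − 14·13)/260 = 297/130; β = (114·13 − 14·194)/260 = -617/130.
Residuals: 3/5, -51/130, -109/65, 191/130; SSR = 713/130.

SSR = 5.485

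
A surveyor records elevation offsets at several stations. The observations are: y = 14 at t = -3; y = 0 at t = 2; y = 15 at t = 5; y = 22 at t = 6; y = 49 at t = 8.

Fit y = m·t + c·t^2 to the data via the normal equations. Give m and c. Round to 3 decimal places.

m = -1.946, c = 0.990

Entries of MᵀM: Σt·t = 138, Σt·t^2 = 834, Σt^2·t^2 = 6114.
Right-hand side: Σt·y = 557, Σt^2·y = 4429.
Normal equations: [[138, 834]; [834, 6114]]·[m, c]ᵀ = [557, 4429]ᵀ.
Determinant 138·6114 − 834² = 148176.
m = (557·6114 − 834·4429)/148176 = -286/147; c = (138·4429 − 834·557)/148176 = 97/98.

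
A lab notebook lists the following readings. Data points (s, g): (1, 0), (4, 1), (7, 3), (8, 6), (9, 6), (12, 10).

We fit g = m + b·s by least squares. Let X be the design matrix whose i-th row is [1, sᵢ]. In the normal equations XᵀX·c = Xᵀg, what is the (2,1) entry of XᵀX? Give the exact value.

Row 2 ↔ basis s, column 1 ↔ basis 1, so (XᵀX)_{2,1} = Σᵢ s = (1)·(1) + (4)·(1) + (7)·(1) + (8)·(1) + (9)·(1) + (12)·(1) = 41.

41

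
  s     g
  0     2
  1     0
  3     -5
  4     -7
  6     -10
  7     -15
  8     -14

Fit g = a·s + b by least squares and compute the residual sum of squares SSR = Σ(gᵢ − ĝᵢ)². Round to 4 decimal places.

SSR = 6.4609

Compute the Gram sums: Σs·s = 175, Σs = 29, Σ1 = 7.
Moment sums: Σs·g = -320, Σg = -49.
Determinant 175·7 − 29² = 384.
a = ((-320)·7 − 29·(-49))/384 = -273/128; b = (175·(-49) − 29·(-320))/384 = 235/128.
Residuals: 21/128, 19/64, -7/16, -39/128, 123/128, -61/32, 157/128; SSR = 827/128.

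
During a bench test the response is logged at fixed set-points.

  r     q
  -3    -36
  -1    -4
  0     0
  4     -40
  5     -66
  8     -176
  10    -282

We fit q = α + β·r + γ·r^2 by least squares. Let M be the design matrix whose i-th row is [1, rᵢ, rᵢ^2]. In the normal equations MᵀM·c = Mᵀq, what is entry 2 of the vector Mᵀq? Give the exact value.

-4606

Entry 2 ↔ basis r, so (Mᵀq)_{2} = Σᵢ (r)·qᵢ = (-3)·(-36) + (-1)·(-4) + (0)·(0) + (4)·(-40) + (5)·(-66) + (8)·(-176) + (10)·(-282) = -4606.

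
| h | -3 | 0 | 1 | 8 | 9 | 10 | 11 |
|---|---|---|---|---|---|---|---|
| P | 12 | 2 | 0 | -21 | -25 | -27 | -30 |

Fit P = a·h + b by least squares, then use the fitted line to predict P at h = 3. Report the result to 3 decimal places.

P̂ = -6.300

Entries of MᵀM: Σh·h = 376, Σh = 36, Σ1 = 7.
Right-hand side: Σh·P = -1029, ΣP = -89.
MᵀM·[a, b]ᵀ = MᵀP becomes [[376, 36]; [36, 7]]·[a, b]ᵀ = [-1029, -89]ᵀ.
Determinant 376·7 − 36² = 1336.
a = ((-1029)·7 − 36·(-89))/1336 = -3999/1336; b = (376·(-89) − 36·(-1029))/1336 = 895/334.
At h = 3: P̂ = (-3999/1336)·(3) + (895/334)·(1) = -8417/1336.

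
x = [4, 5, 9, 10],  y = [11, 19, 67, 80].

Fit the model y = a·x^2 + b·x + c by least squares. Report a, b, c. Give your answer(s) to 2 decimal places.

a = 0.50, b = 4.65, c = -16.08

Sums needed: Σx^2·x^2 = 17442, Σx^2·x = 1918, Σx^2 = 222, Σx·x = 222, Σx = 28, Σ1 = 4.
Right-hand side: Σx^2·y = 14078, Σx·y = 1542, Σy = 177.
Normal equations: [[17442, 1918, 222]; [1918, 222, 28]; [222, 28, 4]]·[a, b, c]ᵀ = [14078, 1542, 177]ᵀ.
Inverting the 3×3 Gram matrix, [a, b, c]ᵀ = [1/2, 121/26, -209/13]ᵀ.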